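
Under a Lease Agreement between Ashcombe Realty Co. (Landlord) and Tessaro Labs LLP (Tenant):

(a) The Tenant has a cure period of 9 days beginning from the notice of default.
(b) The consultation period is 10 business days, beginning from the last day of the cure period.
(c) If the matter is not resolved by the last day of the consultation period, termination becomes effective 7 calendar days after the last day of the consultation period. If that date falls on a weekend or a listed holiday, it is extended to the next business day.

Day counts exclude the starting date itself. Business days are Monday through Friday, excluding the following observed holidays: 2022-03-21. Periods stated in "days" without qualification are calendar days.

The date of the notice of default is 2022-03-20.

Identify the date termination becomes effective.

Adding 9 calendar days to 2022-03-20 gives 2022-03-29, which is the last day of the cure period.
The last day of the consultation period: counting 10 business days from Tuesday, 2022-03-29 (Mar 30, Mar 31, Apr 1, Apr 4, Apr 5, Apr 6, Apr 7, Apr 8, Apr 11, Apr 12, skipping weekends) reaches Tuesday, 2022-04-12.
The date termination becomes effective: 2022-04-12 + 7 days = 2022-04-19. 2022-04-19 is a Tuesday and is not a listed holiday, so no roll-forward applies.

2022-04-19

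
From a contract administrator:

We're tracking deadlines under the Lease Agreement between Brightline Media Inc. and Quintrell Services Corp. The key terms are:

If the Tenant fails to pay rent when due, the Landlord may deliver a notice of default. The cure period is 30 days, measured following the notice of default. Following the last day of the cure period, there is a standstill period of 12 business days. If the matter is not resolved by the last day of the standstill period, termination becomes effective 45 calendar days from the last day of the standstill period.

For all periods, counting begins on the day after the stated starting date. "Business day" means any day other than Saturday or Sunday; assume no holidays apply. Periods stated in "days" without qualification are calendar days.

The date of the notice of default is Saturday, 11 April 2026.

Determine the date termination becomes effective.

The last day of the cure period: 30 calendar days after 11 April 2026 is 11 May 2026.
From Monday, 11 May 2026, 12 business days (May 12, May 13, May 14, May 15, …, May 25, May 26, May 27, skipping weekends) brings us to Wednesday, 27 May 2026, which is the last day of the standstill period.
Adding 45 calendar days to 27 May 2026 gives 11 July 2026, which is the date termination becomes effective.

11 July 2026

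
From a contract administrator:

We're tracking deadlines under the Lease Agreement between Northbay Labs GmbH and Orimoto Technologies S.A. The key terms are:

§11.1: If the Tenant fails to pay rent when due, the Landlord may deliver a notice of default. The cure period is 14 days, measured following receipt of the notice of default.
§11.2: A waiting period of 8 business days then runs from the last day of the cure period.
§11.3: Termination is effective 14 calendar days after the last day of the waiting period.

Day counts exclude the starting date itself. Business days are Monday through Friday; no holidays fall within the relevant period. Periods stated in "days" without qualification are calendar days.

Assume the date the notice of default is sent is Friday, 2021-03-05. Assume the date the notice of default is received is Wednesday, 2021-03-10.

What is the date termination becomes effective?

The last day of the cure period: 2021-03-10 + 14 days = 2021-03-24.
From Wednesday, 2021-03-24, 8 business days (Mar 25, Mar 26, Mar 29, Mar 30, Mar 31, Apr 1, Apr 2, Apr 5, skipping weekends) brings us to Monday, 2021-04-05, which is the last day of the waiting period.
Adding 14 calendar days to 2021-04-05 gives 2021-04-19, which is the date termination becomes effective.

2021-04-19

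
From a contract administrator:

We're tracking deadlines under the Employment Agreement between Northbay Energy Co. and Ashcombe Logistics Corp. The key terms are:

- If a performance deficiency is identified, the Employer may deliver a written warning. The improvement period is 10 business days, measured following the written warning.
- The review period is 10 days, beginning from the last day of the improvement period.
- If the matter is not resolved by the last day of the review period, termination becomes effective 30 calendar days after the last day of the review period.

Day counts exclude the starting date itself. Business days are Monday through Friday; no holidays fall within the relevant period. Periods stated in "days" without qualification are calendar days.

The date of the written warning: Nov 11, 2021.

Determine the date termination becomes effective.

The last day of the improvement period: counting 10 business days from Thursday, Nov 11, 2021 (Nov 12, Nov 15, Nov 16, Nov 17, Nov 18, Nov 19, Nov 22, Nov 23, Nov 24, Nov 25, skipping weekends) reaches Thursday, Nov 25, 2021.
The last day of the review period: 10 calendar days after Nov 25, 2021 is Dec 5, 2021.
The date termination becomes effective: Dec 5, 2021 + 30 days = Jan 4, 2022.

Jan 4, 2022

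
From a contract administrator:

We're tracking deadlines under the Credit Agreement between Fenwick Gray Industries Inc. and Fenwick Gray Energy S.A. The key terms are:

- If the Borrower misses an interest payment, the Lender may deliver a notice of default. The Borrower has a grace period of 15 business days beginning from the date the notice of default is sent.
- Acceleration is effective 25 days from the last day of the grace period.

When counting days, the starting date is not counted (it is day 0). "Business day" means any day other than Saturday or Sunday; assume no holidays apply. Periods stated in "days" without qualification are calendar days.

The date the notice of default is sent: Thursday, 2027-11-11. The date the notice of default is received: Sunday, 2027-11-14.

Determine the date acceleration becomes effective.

The last day of the grace period: counting 15 business days from Thursday, 2027-11-11 (Nov 12, Nov 15, Nov 16, Nov 17, …, Nov 30, Dec 1, Dec 2, skipping weekends) reaches Thursday, 2027-12-02.
Adding 25 calendar days to 2027-12-02 gives 2027-12-27, which is the date acceleration becomes effective.

2027-12-27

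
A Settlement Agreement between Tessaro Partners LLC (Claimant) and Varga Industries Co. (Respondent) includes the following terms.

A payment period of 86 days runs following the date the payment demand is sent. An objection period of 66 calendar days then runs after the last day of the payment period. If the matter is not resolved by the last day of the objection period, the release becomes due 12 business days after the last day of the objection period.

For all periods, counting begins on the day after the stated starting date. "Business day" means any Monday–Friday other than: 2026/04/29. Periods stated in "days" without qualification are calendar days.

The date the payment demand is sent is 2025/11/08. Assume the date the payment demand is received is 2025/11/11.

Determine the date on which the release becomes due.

Adding 86 calendar days to 2025/11/08 gives 2026/02/02, which is the last day of the payment period.
The last day of the objection period: 2026/02/02 + 66 days = 2026/04/09.
The date on which the release becomes due: 12 business days after Thursday, 2026/04/09, skipping weekends — Apr 10, Apr 13, Apr 14, Apr 15, …, Apr 23, Apr 24, Apr 27 — lands on Monday, 2026/04/27.

2026/04/27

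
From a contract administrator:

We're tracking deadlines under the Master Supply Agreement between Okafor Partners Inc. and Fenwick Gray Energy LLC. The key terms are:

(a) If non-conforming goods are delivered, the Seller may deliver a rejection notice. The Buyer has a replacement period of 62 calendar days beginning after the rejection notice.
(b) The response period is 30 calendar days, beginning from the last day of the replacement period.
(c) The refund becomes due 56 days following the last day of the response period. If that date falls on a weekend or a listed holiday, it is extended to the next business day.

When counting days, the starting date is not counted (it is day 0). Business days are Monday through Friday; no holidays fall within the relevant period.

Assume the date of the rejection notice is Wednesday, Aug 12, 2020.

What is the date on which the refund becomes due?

Adding 62 calendar days to Aug 12, 2020 gives Oct 13, 2020, which is the last day of the replacement period.
Adding 30 calendar days to Oct 13, 2020 gives Nov 12, 2020, which is the last day of the response period.
The date on which the refund becomes due: Nov 12, 2020 + 56 days = Jan 7, 2021. Jan 7, 2021 is a Thursday, so no roll-forward applies.

Jan 7, 2021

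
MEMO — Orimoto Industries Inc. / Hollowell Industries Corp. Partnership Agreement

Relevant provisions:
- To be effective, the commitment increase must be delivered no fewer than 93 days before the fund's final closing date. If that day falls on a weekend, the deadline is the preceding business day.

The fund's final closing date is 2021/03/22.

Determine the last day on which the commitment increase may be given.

2021/03/22 minus 93 days is 2020/12/19. That is a Saturday, so the deadline moves back to Friday, 2020/12/18.

2020/12/18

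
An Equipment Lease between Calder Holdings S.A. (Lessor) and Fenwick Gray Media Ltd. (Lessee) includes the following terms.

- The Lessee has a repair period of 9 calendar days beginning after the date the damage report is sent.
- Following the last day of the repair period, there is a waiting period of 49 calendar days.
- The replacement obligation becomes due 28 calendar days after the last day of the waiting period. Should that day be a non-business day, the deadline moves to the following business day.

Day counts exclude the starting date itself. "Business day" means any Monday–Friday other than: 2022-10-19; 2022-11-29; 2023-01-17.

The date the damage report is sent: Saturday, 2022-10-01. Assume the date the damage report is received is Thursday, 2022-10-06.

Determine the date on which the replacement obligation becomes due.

2022-12-26

The last day of the repair period: 9 calendar days after 2022-10-01 is 2022-10-10.
The last day of the waiting period: 49 calendar days after 2022-10-10 is 2022-11-28.
The date on which the replacement obligation becomes due: 28 calendar days after 2022-11-28 is 2022-12-26. 2022-12-26 is a Monday and is not a listed holiday, so no roll-forward applies.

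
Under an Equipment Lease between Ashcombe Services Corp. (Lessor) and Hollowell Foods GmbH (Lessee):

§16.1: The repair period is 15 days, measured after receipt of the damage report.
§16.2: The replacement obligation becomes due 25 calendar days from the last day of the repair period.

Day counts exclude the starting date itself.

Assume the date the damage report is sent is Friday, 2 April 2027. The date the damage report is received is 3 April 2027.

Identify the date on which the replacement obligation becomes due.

Adding 15 calendar days to 3 April 2027 gives 18 April 2027, which is the last day of the repair period.
The date on which the replacement obligation becomes due: 25 calendar days after 18 April 2027 is 13 May 2027.

13 May 2027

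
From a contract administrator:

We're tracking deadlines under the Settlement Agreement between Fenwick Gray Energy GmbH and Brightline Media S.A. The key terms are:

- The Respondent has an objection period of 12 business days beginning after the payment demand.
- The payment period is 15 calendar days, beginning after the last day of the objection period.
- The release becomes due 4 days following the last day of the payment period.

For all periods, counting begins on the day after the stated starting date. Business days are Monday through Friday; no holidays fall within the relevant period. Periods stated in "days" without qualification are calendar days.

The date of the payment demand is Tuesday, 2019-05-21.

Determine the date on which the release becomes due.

From Tuesday, 2019-05-21, 12 business days (May 22, May 23, May 24, May 27, …, Jun 4, Jun 5, Jun 6, skipping weekends) brings us to Thursday, 2019-06-06, which is the last day of the objection period.
The last day of the payment period: 2019-06-06 + 15 days = 2019-06-21.
Adding 4 calendar days to 2019-06-21 gives 2019-06-25, which is the date on which the release becomes due.

2019-06-25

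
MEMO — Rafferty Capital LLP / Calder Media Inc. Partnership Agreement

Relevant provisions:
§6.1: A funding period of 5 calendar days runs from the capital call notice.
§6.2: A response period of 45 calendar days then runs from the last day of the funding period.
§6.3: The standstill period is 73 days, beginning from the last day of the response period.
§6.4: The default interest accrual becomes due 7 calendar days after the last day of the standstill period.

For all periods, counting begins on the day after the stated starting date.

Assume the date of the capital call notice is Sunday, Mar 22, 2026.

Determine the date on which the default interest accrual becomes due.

Jul 30, 2026

The last day of the funding period: Mar 22, 2026 + 5 days = Mar 27, 2026.
The last day of the response period: Mar 27, 2026 + 45 days = May 11, 2026.
Adding 73 calendar days to May 11, 2026 gives Jul 23, 2026, which is the last day of the standstill period.
The date on which the default interest accrual becomes due: Jul 23, 2026 + 7 days = Jul 30, 2026.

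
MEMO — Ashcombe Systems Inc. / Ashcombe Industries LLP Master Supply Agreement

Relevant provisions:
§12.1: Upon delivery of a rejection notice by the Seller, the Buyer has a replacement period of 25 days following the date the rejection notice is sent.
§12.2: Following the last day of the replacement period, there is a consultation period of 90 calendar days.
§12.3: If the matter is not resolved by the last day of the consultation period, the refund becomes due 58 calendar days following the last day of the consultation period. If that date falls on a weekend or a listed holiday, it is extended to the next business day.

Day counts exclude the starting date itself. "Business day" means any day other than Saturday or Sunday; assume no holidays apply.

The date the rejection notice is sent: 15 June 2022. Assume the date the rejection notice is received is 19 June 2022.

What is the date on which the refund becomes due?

The last day of the replacement period: 25 calendar days after 15 June 2022 is 10 July 2022.
The last day of the consultation period: 10 July 2022 + 90 days = 8 October 2022.
Adding 58 calendar days to 8 October 2022 gives 5 December 2022, which is the date on which the refund becomes due. 5 December 2022 is a Monday, so no roll-forward applies.

5 December 2022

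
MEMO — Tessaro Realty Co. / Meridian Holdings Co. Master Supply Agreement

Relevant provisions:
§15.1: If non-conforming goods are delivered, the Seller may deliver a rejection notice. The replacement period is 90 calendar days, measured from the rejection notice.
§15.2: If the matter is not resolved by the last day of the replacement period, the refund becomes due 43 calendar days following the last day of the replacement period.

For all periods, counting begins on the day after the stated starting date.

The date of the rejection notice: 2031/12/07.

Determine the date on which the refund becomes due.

The last day of the replacement period: 90 calendar days after 2031/12/07 is 2032/03/06.
The date on which the refund becomes due: 43 calendar days after 2032/03/06 is 2032/04/18.

2032/04/18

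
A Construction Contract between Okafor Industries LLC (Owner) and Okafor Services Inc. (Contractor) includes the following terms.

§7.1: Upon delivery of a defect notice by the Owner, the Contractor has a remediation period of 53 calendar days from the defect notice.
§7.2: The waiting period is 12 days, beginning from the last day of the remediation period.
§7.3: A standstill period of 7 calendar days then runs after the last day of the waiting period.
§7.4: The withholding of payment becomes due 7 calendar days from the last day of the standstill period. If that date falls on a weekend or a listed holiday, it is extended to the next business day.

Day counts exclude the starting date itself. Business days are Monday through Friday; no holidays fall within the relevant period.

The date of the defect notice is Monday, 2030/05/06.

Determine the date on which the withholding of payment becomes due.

2030/07/24

The last day of the remediation period: 53 calendar days after 2030/05/06 is 2030/06/28.
The last day of the waiting period: 12 calendar days after 2030/06/28 is 2030/07/10.
The last day of the standstill period: 2030/07/10 + 7 days = 2030/07/17.
The date on which the withholding of payment becomes due: 2030/07/17 + 7 days = 2030/07/24. 2030/07/24 is a Wednesday, so no roll-forward applies.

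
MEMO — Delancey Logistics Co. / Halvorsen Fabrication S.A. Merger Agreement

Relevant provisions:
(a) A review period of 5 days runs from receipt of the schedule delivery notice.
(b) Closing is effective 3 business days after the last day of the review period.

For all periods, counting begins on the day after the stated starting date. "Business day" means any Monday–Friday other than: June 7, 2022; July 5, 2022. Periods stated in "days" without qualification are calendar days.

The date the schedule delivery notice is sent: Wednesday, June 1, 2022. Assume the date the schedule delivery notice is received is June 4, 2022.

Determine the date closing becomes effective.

June 14, 2022

The last day of the review period: 5 calendar days after June 4, 2022 is June 9, 2022.
The date closing becomes effective: 3 business days after Thursday, June 9, 2022, skipping weekends — Jun 10, Jun 13, Jun 14 — lands on Tuesday, June 14, 2022.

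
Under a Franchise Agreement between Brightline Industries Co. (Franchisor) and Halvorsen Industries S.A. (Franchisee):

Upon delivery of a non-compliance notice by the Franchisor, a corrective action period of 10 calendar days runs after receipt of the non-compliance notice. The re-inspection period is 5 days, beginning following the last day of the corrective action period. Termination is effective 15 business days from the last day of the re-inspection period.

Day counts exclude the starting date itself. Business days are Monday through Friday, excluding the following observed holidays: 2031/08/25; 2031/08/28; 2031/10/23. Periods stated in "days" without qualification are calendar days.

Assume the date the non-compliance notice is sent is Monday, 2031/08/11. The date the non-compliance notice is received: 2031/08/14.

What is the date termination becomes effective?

2031/09/19

Adding 10 calendar days to 2031/08/14 gives 2031/08/24, which is the last day of the corrective action period.
The last day of the re-inspection period: 5 calendar days after 2031/08/24 is 2031/08/29.
The date termination becomes effective: 15 business days after Friday, 2031/08/29, skipping weekends — Sep 1, Sep 2, Sep 3, Sep 4, …, Sep 17, Sep 18, Sep 19 — lands on Friday, 2031/09/19.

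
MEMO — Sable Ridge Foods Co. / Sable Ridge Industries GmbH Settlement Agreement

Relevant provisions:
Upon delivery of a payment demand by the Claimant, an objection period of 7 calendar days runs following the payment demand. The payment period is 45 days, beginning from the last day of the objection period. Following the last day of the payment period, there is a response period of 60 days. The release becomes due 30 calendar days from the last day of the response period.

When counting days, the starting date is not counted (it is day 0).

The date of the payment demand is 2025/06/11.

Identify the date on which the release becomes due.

2025/10/31

The last day of the objection period: 2025/06/11 + 7 days = 2025/06/18.
The last day of the payment period: 45 calendar days after 2025/06/18 is 2025/08/02.
The last day of the response period: 60 calendar days after 2025/08/02 is 2025/10/01.
The date on which the release becomes due: 2025/10/01 + 30 days = 2025/10/31.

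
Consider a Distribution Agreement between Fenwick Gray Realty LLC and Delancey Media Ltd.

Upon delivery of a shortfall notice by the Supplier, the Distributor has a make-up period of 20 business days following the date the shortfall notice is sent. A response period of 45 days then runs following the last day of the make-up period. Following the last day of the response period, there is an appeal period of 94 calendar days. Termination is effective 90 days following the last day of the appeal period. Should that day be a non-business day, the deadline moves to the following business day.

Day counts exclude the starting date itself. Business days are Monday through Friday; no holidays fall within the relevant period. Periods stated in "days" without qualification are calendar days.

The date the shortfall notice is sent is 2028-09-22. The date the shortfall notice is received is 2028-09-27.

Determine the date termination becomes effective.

The last day of the make-up period: counting 20 business days from Friday, 2028-09-22 (Sep 25, Sep 26, Sep 27, Sep 28, …, Oct 18, Oct 19, Oct 20, skipping weekends) reaches Friday, 2028-10-20.
The last day of the response period: 45 calendar days after 2028-10-20 is 2028-12-04.
Adding 94 calendar days to 2028-12-04 gives 2029-03-08, which is the last day of the appeal period.
Adding 90 calendar days to 2029-03-08 gives 2029-06-06, which is the date termination becomes effective. 2029-06-06 is a Wednesday, so no roll-forward applies.

2029-06-06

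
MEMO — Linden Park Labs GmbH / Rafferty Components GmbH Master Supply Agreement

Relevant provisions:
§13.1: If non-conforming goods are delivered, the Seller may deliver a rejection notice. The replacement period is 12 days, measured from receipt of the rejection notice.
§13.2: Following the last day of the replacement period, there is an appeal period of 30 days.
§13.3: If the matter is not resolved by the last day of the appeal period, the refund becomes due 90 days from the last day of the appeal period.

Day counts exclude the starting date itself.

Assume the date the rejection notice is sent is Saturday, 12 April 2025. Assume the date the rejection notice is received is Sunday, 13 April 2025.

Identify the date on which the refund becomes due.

Adding 12 calendar days to 13 April 2025 gives 25 April 2025, which is the last day of the replacement period.
The last day of the appeal period: 25 April 2025 + 30 days = 25 May 2025.
The date on which the refund becomes due: 25 May 2025 + 90 days = 23 August 2025.

23 August 2025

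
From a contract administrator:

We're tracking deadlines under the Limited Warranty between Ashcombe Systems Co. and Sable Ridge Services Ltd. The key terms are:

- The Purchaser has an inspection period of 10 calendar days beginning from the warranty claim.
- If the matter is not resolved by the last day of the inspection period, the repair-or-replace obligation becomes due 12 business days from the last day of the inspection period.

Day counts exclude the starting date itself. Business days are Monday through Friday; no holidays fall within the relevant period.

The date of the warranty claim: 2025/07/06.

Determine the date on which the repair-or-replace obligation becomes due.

2025/08/01

The last day of the inspection period: 2025/07/06 + 10 days = 2025/07/16.
The date on which the repair-or-replace obligation becomes due: counting 12 business days from Wednesday, 2025/07/16 (Jul 17, Jul 18, Jul 21, Jul 22, …, Jul 30, Jul 31, Aug 1, skipping weekends) reaches Friday, 2025/08/01.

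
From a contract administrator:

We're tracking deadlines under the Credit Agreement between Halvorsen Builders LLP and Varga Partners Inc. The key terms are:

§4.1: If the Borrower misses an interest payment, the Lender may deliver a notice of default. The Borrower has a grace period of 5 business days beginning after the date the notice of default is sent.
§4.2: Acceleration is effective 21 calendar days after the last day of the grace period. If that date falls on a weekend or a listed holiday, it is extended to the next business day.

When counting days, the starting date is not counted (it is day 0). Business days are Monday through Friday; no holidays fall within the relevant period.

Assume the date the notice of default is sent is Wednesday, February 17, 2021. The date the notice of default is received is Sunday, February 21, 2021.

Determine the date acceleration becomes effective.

March 17, 2021

The last day of the grace period: counting 5 business days from Wednesday, February 17, 2021 (Feb 18, Feb 19, Feb 22, Feb 23, Feb 24, skipping weekends) reaches Wednesday, February 24, 2021.
The date acceleration becomes effective: February 24, 2021 + 21 days = March 17, 2021. March 17, 2021 is a Wednesday, so no roll-forward applies.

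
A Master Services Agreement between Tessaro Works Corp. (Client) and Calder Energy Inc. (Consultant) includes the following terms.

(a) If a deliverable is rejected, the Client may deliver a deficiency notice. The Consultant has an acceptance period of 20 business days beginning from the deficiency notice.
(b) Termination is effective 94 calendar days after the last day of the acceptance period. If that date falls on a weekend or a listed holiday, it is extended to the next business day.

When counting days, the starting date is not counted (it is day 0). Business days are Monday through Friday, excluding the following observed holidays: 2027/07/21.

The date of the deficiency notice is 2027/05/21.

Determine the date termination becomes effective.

From Friday, 2027/05/21, 20 business days (May 24, May 25, May 26, May 27, …, Jun 16, Jun 17, Jun 18, skipping weekends) brings us to Friday, 2027/06/18, which is the last day of the acceptance period.
Adding 94 calendar days to 2027/06/18 gives 2027/09/20, which is the date termination becomes effective. 2027/09/20 is a Monday and is not a listed holiday, so no roll-forward applies.

2027/09/20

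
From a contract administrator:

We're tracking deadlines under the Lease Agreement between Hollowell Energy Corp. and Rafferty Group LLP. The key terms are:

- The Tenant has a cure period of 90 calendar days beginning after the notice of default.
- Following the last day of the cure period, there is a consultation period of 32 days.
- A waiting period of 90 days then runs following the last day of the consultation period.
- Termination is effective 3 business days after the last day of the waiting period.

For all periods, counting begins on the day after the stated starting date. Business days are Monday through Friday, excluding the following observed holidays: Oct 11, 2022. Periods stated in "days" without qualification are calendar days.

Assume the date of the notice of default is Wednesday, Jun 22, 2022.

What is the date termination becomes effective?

The last day of the cure period: 90 calendar days after Jun 22, 2022 is Sep 20, 2022.
The last day of the consultation period: 32 calendar days after Sep 20, 2022 is Oct 22, 2022.
The last day of the waiting period: Oct 22, 2022 + 90 days = Jan 20, 2023.
The date termination becomes effective: 3 business days after Friday, Jan 20, 2023, skipping weekends — Jan 23, Jan 24, Jan 25 — lands on Wednesday, Jan 25, 2023.

Jan 25, 2023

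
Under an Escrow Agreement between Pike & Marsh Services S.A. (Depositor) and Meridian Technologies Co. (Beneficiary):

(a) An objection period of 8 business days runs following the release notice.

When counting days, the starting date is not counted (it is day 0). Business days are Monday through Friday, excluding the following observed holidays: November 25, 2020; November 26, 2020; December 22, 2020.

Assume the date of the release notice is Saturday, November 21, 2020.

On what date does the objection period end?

The last day of the objection period: 8 business days after Saturday, November 21, 2020, skipping weekends and the listed holidays on Nov 25, Nov 26 — Nov 23, Nov 24, Nov 27, Nov 30, Dec 1, Dec 2, Dec 3, Dec 4 — lands on Friday, December 4, 2020.

December 4, 2020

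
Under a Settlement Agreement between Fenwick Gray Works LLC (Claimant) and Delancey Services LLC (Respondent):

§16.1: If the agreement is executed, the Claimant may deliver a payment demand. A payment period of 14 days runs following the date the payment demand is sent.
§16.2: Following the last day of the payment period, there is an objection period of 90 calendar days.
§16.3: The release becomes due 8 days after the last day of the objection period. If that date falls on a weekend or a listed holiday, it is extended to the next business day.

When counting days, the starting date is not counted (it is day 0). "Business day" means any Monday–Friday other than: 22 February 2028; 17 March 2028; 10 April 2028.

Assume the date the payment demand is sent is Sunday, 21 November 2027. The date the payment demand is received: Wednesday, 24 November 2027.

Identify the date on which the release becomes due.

The last day of the payment period: 21 November 2027 + 14 days = 5 December 2027.
Adding 90 calendar days to 5 December 2027 gives 4 March 2028, which is the last day of the objection period.
The date on which the release becomes due: 4 March 2028 + 8 days = 12 March 2028. That falls on a Sunday, so it rolls to the next business day, Monday, 13 March 2028.

13 March 2028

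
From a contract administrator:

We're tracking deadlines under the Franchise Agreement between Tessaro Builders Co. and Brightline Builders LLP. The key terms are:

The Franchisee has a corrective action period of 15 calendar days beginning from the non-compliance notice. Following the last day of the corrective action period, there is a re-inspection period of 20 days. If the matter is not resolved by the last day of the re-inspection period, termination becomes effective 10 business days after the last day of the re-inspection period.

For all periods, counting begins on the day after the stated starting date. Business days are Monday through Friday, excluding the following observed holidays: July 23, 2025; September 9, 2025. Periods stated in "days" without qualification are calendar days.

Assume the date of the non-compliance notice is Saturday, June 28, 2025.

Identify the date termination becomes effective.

August 15, 2025

The last day of the corrective action period: June 28, 2025 + 15 days = July 13, 2025.
The last day of the re-inspection period: July 13, 2025 + 20 days = August 2, 2025.
From Saturday, August 2, 2025, 10 business days (Aug 4, Aug 5, Aug 6, Aug 7, Aug 8, Aug 11, Aug 12, Aug 13, Aug 14, Aug 15, skipping weekends) brings us to Friday, August 15, 2025, which is the date termination becomes effective.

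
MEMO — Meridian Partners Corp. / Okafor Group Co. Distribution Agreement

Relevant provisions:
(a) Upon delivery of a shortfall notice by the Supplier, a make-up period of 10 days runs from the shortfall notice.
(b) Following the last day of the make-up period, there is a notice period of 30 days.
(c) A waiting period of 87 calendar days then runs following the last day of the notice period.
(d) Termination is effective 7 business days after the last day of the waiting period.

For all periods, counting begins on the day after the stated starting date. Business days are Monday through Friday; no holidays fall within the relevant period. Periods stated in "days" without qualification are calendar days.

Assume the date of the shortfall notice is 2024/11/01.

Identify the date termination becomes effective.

Adding 10 calendar days to 2024/11/01 gives 2024/11/11, which is the last day of the make-up period.
The last day of the notice period: 2024/11/11 + 30 days = 2024/12/11.
The last day of the waiting period: 87 calendar days after 2024/12/11 is 2025/03/08.
From Saturday, 2025/03/08, 7 business days (Mar 10, Mar 11, Mar 12, Mar 13, Mar 14, Mar 17, Mar 18, skipping weekends) brings us to Tuesday, 2025/03/18, which is the date termination becomes effective.

2025/03/18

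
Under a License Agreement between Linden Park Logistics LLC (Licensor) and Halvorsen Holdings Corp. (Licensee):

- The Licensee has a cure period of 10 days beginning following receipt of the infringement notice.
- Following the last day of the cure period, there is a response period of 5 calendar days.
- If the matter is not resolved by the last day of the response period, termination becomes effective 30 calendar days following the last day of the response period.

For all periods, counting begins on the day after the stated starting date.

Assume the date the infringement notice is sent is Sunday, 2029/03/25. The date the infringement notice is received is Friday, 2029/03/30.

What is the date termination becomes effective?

The last day of the cure period: 10 calendar days after 2029/03/30 is 2029/04/09.
The last day of the response period: 5 calendar days after 2029/04/09 is 2029/04/14.
Adding 30 calendar days to 2029/04/14 gives 2029/05/14, which is the date termination becomes effective.

2029/05/14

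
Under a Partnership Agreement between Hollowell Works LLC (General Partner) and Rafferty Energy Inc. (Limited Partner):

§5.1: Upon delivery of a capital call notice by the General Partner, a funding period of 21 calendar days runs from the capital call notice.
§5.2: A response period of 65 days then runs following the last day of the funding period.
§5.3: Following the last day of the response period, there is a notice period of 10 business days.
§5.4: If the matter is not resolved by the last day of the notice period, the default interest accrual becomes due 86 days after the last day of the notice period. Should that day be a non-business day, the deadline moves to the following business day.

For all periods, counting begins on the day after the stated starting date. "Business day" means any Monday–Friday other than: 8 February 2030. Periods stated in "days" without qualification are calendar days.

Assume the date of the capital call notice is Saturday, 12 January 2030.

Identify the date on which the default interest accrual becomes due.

Adding 21 calendar days to 12 January 2030 gives 2 February 2030, which is the last day of the funding period.
The last day of the response period: 2 February 2030 + 65 days = 8 April 2030.
The last day of the notice period: counting 10 business days from Monday, 8 April 2030 (Apr 9, Apr 10, Apr 11, Apr 12, Apr 15, Apr 16, Apr 17, Apr 18, Apr 19, Apr 22, skipping weekends) reaches Monday, 22 April 2030.
The date on which the default interest accrual becomes due: 22 April 2030 + 86 days = 17 July 2030. 17 July 2030 is a Wednesday and is not a listed holiday, so no roll-forward applies.

17 July 2030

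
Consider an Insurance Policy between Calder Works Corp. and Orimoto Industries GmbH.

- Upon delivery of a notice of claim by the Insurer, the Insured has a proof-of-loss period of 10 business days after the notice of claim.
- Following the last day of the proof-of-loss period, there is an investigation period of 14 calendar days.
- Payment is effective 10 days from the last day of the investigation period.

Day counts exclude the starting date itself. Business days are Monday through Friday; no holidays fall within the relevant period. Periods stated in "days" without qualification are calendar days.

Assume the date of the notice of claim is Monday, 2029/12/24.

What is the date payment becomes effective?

The last day of the proof-of-loss period: 10 business days after Monday, 2029/12/24, skipping weekends — Dec 25, Dec 26, Dec 27, Dec 28, Dec 31, Jan 1, Jan 2, Jan 3, Jan 4, Jan 7 — lands on Monday, 2030/01/07.
Adding 14 calendar days to 2030/01/07 gives 2030/01/21, which is the last day of the investigation period.
The date payment becomes effective: 2030/01/21 + 10 days = 2030/01/31.

2030/01/31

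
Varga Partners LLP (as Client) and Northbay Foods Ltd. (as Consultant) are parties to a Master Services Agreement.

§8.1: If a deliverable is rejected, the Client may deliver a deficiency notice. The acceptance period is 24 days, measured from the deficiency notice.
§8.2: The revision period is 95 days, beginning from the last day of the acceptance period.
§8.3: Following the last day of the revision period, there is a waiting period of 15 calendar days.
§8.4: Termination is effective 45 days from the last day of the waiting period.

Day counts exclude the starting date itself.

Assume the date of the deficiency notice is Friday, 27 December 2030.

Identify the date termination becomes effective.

24 June 2031

Adding 24 calendar days to 27 December 2030 gives 20 January 2031, which is the last day of the acceptance period.
The last day of the revision period: 20 January 2031 + 95 days = 25 April 2031.
The last day of the waiting period: 25 April 2031 + 15 days = 10 May 2031.
The date termination becomes effective: 10 May 2031 + 45 days = 24 June 2031.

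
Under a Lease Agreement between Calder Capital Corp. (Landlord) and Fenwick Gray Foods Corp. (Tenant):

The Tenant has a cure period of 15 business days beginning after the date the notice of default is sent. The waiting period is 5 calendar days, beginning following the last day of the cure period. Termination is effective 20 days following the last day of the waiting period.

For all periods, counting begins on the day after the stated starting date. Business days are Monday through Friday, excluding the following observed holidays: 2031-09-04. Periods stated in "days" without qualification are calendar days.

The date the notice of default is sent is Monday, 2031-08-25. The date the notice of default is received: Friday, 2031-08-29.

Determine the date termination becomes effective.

2031-10-11

From Monday, 2031-08-25, 15 business days (Aug 26, Aug 27, Aug 28, Aug 29, …, Sep 12, Sep 15, Sep 16, skipping weekends and the listed holiday on Sep 4) brings us to Tuesday, 2031-09-16, which is the last day of the cure period.
Adding 5 calendar days to 2031-09-16 gives 2031-09-21, which is the last day of the waiting period.
The date termination becomes effective: 20 calendar days after 2031-09-21 is 2031-10-11.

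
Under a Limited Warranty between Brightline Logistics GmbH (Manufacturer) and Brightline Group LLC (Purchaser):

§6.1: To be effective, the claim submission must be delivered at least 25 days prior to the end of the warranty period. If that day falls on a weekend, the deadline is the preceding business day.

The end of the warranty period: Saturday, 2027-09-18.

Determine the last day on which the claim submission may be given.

2027-08-24

2027-09-18 minus 25 days is 2027-08-24. That is a Tuesday, so no adjustment is needed.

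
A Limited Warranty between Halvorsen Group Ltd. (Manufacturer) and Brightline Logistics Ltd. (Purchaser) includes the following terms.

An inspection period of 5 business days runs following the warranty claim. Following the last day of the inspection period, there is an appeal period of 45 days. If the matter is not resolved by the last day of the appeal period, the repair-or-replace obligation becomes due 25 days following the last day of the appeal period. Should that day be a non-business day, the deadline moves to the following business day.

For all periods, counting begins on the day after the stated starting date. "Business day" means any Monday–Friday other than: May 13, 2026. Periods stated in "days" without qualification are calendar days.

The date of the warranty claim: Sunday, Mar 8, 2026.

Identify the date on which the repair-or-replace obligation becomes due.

From Sunday, Mar 8, 2026, 5 business days (Mar 9, Mar 10, Mar 11, Mar 12, Mar 13, skipping weekends) brings us to Friday, Mar 13, 2026, which is the last day of the inspection period.
The last day of the appeal period: 45 calendar days after Mar 13, 2026 is Apr 27, 2026.
The date on which the repair-or-replace obligation becomes due: 25 calendar days after Apr 27, 2026 is May 22, 2026. May 22, 2026 is a Friday and is not a listed holiday, so no roll-forward applies.

May 22, 2026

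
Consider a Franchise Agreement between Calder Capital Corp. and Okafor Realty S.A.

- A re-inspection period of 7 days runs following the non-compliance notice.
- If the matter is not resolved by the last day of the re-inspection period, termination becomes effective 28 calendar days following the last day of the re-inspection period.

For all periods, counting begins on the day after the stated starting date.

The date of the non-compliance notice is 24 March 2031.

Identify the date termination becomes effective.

Adding 7 calendar days to 24 March 2031 gives 31 March 2031, which is the last day of the re-inspection period.
The date termination becomes effective: 28 calendar days after 31 March 2031 is 28 April 2031.

28 April 2031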